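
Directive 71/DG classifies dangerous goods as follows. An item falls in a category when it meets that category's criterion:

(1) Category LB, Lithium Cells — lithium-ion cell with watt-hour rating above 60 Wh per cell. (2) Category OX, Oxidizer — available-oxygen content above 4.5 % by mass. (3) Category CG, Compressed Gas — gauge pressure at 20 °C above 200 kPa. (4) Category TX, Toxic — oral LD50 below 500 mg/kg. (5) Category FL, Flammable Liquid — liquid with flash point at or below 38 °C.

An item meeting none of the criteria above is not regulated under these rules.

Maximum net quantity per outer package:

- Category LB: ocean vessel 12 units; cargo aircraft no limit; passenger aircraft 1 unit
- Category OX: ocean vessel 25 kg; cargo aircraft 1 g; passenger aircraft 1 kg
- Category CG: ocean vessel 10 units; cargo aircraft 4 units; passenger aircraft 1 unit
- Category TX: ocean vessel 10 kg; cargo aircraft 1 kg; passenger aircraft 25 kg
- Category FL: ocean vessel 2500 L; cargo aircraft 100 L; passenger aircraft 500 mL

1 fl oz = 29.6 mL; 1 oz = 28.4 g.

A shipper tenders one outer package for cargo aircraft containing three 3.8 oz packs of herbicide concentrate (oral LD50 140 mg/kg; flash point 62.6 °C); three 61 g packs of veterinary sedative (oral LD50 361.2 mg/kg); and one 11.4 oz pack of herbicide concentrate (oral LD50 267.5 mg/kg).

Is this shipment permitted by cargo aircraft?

Yes

Herbicide concentrate: oral LD50 140 mg/kg < 500 mg/kg → Category TX (Toxic).
With oral LD50 361.2 mg/kg (< 500 mg/kg), the veterinary sedative falls in Category TX.
The herbicide concentrate has oral LD50 267.5 mg/kg, which is < 500 mg/kg, so it is Category TX (Toxic).
Category TX net quantity: (three 3.8 oz packs = 323.76 g) + (three 61 g packs = 183 g) + (one 11.4 oz pack = 323.76 g) = 830.52 g.
That is within the Category TX cargo aircraft limit of 1 kg.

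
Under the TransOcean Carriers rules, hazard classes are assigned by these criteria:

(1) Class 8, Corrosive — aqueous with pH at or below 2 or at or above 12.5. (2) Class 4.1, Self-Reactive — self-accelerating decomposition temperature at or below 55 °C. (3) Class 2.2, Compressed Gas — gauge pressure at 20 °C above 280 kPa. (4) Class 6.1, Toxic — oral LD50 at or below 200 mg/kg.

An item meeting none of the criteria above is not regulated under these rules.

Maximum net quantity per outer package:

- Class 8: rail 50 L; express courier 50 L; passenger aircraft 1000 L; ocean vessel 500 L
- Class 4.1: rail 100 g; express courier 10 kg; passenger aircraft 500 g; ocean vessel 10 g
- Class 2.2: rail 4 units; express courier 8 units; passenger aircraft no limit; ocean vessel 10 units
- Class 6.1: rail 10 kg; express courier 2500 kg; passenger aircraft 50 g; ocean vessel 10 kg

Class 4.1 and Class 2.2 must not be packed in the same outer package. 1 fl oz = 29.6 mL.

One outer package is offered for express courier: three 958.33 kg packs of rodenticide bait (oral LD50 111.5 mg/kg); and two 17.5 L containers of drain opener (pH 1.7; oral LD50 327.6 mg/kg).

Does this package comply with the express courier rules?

With oral LD50 111.5 mg/kg (≤ 200 mg/kg), the rodenticide bait falls in Class 6.1.
The drain opener has pH 1.7, which is ≤ 2, so it is Class 8 (Corrosive).
Class 6.1 quantity: three 958.33 kg packs = 2874.99 kg.
That exceeds the Class 6.1 express courier limit of 2500 kg.
Class 8 quantity: two 17.5 L containers = 35 L.
35 L ≤ 50 L (express courier limit, Class 8) — within limit.
The segregation rule (Class 4.1 with Class 2.2) does not apply to Class 6.1 with Class 8.

No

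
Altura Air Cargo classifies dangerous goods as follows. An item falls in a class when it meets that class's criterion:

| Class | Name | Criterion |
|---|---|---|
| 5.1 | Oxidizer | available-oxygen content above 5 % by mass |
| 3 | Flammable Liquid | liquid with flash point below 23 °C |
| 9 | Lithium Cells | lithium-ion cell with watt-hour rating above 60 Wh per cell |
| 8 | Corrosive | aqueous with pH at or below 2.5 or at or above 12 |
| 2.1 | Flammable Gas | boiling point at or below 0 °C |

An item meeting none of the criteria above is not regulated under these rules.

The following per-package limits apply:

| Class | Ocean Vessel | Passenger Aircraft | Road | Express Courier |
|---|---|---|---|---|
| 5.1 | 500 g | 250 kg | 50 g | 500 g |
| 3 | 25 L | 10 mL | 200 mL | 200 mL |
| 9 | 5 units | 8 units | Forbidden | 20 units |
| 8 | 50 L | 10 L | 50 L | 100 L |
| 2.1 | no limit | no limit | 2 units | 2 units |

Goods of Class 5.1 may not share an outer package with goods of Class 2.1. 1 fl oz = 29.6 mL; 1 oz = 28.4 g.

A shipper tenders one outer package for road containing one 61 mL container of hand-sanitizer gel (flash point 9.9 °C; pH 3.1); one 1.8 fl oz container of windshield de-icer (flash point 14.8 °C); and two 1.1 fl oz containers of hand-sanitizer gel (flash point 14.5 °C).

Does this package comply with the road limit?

Yes

Flash point 9.9 °C meets the Class 3 criterion (Flammable Liquid), so the hand-sanitizer gel is Class 3.
Windshield de-icer: flash point 14.8 °C < 23 °C → Class 3 (Flammable Liquid).
Hand-sanitizer gel: flash point 14.5 °C < 23 °C → Class 3 (Flammable Liquid).
Total Class 3: 61 mL + (one 1.8 fl oz container = 53.28 mL) + (two 1.1 fl oz containers = 65.12 mL) = 179.4 mL.
179.4 mL ≤ 200 mL (road limit, Class 3) — within limit.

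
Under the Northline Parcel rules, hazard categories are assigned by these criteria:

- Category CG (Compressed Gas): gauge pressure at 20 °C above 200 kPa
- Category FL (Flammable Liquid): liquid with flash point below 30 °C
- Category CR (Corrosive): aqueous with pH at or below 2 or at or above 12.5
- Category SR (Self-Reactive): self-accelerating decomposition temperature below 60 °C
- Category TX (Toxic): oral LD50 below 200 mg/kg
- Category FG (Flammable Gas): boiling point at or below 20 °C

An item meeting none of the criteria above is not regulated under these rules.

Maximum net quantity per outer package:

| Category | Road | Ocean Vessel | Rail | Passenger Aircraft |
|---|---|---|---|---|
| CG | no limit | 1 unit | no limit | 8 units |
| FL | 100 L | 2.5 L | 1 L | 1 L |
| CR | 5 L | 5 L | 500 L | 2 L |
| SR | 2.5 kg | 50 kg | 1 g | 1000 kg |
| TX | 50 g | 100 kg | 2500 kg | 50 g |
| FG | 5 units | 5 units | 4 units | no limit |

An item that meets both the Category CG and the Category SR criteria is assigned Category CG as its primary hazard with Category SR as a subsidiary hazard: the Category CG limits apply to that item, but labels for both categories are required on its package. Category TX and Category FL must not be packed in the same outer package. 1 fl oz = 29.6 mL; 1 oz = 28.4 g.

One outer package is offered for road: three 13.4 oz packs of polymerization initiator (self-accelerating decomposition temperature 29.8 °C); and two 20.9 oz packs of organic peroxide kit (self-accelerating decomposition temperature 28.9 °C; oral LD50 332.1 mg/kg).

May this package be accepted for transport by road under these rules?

Yes

Self-accelerating decomposition temperature 29.8 °C meets the Category SR criterion (Self-Reactive), so the polymerization initiator is Category SR.
Organic peroxide kit: self-accelerating decomposition temperature 28.9 °C < 60 °C → Category SR (Self-Reactive).
Total Category SR: (three 13.4 oz packs = 1141.68 g) + (two 20.9 oz packs = 1187.12 g) = 2328.8 g.
2328.8 g ≤ 2.5 kg (road limit, Category SR) — within limit.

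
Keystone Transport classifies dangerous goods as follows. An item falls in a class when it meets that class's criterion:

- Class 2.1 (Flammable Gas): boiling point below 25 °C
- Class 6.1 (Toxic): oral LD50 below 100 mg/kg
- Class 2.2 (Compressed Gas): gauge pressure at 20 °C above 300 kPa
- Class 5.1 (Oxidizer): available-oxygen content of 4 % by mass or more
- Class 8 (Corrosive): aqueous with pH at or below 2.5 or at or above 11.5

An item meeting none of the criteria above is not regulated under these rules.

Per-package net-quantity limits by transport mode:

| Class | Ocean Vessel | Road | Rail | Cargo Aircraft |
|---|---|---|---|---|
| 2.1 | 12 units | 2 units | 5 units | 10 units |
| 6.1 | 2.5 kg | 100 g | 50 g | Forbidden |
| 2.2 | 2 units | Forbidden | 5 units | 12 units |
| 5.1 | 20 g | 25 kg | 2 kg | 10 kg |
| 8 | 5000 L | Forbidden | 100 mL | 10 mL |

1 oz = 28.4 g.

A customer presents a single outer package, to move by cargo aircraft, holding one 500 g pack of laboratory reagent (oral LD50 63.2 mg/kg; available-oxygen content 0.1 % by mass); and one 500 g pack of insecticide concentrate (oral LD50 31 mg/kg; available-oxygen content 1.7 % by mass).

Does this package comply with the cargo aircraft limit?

No

Laboratory reagent: oral LD50 63.2 mg/kg < 100 mg/kg → Class 6.1 (Toxic).
Insecticide concentrate: oral LD50 31 mg/kg < 100 mg/kg → Class 6.1 (Toxic).
Total Class 6.1: 500 g + 500 g = 1 kg.
Class 6.1 is Forbidden by cargo aircraft.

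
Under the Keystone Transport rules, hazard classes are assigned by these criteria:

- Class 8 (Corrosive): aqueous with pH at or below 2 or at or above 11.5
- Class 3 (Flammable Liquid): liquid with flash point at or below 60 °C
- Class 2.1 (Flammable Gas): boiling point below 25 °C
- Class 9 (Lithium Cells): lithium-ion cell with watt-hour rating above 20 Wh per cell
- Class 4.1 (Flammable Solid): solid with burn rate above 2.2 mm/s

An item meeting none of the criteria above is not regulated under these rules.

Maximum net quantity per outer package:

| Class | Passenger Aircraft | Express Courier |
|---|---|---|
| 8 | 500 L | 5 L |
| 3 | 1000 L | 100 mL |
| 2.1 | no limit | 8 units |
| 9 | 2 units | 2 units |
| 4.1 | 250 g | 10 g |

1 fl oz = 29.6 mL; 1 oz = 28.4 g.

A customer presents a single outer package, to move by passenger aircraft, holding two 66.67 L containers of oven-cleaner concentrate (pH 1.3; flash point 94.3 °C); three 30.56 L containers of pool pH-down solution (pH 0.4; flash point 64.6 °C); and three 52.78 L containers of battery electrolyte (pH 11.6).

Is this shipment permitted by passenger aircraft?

pH 1.3 meets the Class 8 criterion (Corrosive), so the oven-cleaner concentrate is Class 8.
pH 0.4 meets the Class 8 criterion (Corrosive), so the pool pH-down solution is Class 8.
With pH 11.6 (≥ 11.5), the battery electrolyte falls in Class 8.
Total Class 8: (two 66.67 L containers = 133.34 L) + (three 30.56 L containers = 91.68 L) + (three 52.78 L containers = 158.34 L) = 383.36 L.
That is within the Class 8 passenger aircraft limit of 500 L.

Yes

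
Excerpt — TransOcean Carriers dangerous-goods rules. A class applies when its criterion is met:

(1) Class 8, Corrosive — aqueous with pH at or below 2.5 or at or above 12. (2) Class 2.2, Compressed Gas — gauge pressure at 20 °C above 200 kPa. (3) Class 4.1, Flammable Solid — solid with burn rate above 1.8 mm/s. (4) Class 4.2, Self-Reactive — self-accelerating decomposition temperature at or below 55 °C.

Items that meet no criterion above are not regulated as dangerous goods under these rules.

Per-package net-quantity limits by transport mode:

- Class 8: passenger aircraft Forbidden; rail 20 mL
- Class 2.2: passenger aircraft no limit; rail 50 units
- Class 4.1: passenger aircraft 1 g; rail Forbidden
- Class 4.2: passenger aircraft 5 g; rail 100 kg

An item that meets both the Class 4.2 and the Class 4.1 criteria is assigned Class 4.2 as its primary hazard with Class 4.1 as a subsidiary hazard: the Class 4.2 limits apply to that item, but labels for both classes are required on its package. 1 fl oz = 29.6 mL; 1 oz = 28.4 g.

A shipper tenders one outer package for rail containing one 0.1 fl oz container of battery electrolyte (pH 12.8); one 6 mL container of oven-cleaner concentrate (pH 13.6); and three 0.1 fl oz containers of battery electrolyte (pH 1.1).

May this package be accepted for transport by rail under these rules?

pH 12.8 meets the Class 8 criterion (Corrosive), so the battery electrolyte is Class 8.
Oven-cleaner concentrate: pH 13.6 ≥ 12 → Class 8 (Corrosive).
The battery electrolyte has pH 1.1, which is ≤ 2.5, so it is Class 8 (Corrosive).
Class 8 net quantity: (one 0.1 fl oz container = 2.96 mL) + 6 mL + (three 0.1 fl oz containers = 8.88 mL) = 17.84 mL.
17.84 mL ≤ 20 mL (rail limit, Class 8) — within limit.

Yes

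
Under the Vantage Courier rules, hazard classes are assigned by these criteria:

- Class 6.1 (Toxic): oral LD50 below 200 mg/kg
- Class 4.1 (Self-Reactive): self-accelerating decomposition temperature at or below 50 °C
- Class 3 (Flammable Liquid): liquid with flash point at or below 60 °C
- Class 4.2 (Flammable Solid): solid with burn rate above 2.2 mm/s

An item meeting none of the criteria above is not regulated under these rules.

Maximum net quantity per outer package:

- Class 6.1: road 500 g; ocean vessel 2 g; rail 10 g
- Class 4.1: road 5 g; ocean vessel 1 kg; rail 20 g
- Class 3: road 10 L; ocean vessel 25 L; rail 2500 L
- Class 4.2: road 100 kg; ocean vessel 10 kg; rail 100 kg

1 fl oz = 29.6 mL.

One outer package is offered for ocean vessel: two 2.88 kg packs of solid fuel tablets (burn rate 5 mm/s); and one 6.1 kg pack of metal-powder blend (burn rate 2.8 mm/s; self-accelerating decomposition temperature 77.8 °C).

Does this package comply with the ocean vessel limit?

With burn rate 5 mm/s (> 2.2 mm/s), the solid fuel tablets fall in Class 4.2.
Metal-powder blend: burn rate 2.8 mm/s > 2.2 mm/s → Class 4.2 (Flammable Solid).
Class 4.2 net quantity: (two 2.88 kg packs = 5.76 kg) + 6.1 kg = 11.86 kg.
11.86 kg exceeds the ocean vessel limit of 10 kg for Class 4.2.

No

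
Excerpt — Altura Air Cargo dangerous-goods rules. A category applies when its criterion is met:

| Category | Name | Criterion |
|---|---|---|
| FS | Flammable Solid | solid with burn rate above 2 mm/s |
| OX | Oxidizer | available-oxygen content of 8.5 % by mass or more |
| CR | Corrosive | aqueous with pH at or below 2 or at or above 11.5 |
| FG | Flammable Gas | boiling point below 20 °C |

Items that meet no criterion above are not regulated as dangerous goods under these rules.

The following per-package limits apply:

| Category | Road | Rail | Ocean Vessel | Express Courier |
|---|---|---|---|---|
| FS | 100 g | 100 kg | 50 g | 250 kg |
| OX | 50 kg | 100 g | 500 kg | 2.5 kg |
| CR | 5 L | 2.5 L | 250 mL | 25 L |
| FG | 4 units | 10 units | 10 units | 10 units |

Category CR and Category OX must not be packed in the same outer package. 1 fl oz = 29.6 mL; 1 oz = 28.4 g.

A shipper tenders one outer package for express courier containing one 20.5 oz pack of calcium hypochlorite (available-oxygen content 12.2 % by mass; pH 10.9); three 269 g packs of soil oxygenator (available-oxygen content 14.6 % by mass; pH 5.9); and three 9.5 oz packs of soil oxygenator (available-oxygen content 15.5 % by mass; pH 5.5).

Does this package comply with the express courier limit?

Yes

The calcium hypochlorite has available-oxygen content 12.2 % by mass, which is ≥ 8.5 % by mass, so it is Category OX (Oxidizer).
Available-oxygen content 14.6 % by mass meets the Category OX criterion (Oxidizer), so the soil oxygenator is Category OX.
With available-oxygen content 15.5 % by mass (≥ 8.5 % by mass), the soil oxygenator falls in Category OX.
Total Category OX: (one 20.5 oz pack = 582.2 g) + (three 269 g packs = 807 g) + (three 9.5 oz packs = 809.4 g) = 2198.6 g.
2198.6 g ≤ 2.5 kg (express courier limit, Category OX) — within limit.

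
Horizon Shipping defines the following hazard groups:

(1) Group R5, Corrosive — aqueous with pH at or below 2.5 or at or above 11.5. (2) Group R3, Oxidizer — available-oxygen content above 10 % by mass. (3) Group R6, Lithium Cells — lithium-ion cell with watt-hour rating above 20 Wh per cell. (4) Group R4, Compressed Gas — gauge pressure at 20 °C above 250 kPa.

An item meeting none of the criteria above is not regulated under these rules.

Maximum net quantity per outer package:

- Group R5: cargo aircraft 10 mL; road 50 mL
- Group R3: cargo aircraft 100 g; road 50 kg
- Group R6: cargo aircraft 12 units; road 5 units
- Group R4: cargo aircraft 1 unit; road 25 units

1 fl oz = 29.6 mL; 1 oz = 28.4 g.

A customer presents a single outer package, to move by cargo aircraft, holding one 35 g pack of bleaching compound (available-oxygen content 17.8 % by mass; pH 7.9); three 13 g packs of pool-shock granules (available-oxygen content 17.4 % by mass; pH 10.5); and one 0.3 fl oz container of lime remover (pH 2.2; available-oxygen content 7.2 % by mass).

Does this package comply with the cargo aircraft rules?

With available-oxygen content 17.8 % by mass (> 10 % by mass), the bleaching compound falls in Group R3.
Pool-shock granules: available-oxygen content 17.4 % by mass > 10 % by mass → Group R3 (Oxidizer).
With pH 2.2 (≤ 2.5), the lime remover falls in Group R5.
Total Group R3: 35 g + (three 13 g packs = 39 g) = 74 g.
74 g ≤ 100 g (cargo aircraft limit, Group R3) — within limit.
Group R5 quantity: one 0.3 fl oz container = 8.88 mL.
That is within the Group R5 cargo aircraft limit of 10 mL.
Every hazard group is within its cargo aircraft limit and no segregation rule is violated.

Yes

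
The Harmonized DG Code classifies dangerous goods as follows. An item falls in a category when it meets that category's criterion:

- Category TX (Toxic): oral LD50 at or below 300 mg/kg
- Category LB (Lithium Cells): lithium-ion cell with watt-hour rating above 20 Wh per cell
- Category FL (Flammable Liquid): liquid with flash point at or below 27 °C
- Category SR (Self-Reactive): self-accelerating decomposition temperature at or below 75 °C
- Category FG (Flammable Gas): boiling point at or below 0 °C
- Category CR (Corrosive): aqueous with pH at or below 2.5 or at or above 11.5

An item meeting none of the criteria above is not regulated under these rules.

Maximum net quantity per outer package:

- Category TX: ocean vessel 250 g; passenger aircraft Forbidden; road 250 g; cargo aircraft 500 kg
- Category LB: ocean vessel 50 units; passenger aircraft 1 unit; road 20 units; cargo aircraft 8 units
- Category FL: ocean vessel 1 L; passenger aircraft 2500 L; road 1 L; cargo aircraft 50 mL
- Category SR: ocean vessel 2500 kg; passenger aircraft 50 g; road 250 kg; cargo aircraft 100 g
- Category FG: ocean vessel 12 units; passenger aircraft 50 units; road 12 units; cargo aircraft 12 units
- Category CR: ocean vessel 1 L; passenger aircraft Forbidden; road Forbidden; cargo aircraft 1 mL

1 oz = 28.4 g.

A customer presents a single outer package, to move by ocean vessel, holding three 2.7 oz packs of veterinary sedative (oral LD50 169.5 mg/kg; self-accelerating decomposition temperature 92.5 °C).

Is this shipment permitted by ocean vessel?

The veterinary sedative has oral LD50 169.5 mg/kg, which is ≤ 300 mg/kg, so it is Category TX (Toxic).
Category TX quantity: three 2.7 oz packs = 230.04 g.
230.04 g is within the ocean vessel limit of 250 g for Category TX.

Yes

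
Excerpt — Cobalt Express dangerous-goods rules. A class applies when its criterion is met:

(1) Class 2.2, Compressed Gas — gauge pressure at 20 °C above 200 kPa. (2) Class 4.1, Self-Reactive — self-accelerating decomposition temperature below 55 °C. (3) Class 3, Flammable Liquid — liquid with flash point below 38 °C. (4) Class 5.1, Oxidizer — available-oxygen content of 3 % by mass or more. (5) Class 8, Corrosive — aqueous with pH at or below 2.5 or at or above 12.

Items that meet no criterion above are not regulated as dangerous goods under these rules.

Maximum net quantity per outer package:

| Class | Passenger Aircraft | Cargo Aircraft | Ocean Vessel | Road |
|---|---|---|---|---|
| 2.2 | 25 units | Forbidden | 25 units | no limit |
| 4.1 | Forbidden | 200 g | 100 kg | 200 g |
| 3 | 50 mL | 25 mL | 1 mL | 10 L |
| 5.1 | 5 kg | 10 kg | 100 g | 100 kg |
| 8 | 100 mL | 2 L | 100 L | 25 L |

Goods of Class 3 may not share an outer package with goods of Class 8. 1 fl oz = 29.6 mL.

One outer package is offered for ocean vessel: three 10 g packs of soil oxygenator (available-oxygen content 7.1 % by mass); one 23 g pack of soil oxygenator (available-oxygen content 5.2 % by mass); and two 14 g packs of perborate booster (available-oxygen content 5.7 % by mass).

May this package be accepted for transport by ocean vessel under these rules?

Yes

With available-oxygen content 7.1 % by mass (≥ 3 % by mass), the soil oxygenator falls in Class 5.1.
Soil oxygenator: available-oxygen content 5.2 % by mass ≥ 3 % by mass → Class 5.1 (Oxidizer).
With available-oxygen content 5.7 % by mass (≥ 3 % by mass), the perborate booster falls in Class 5.1.
Total Class 5.1: (three 10 g packs = 30 g) + 23 g + (two 14 g packs = 28 g) = 81 g.
81 g is within the ocean vessel limit of 100 g for Class 5.1.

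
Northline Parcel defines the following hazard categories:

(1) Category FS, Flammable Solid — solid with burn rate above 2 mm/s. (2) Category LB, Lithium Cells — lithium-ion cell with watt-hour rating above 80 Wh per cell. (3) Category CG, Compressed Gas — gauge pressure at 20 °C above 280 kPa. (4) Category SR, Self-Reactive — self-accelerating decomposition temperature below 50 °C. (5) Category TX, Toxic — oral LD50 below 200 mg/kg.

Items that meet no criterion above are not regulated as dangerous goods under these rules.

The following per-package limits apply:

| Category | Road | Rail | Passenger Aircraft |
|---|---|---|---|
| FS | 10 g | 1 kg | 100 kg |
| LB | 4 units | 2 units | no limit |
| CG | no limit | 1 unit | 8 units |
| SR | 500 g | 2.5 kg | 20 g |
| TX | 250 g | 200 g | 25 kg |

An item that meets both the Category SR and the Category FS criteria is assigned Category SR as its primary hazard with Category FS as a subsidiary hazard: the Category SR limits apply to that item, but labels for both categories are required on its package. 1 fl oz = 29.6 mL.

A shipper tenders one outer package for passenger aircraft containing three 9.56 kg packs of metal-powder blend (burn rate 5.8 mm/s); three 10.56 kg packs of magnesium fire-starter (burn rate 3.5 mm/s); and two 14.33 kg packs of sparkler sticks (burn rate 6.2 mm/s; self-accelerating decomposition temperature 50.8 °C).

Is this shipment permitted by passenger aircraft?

Yes

Metal-powder blend: burn rate 5.8 mm/s > 2 mm/s → Category FS (Flammable Solid).
Burn rate 3.5 mm/s meets the Category FS criterion (Flammable Solid), so the magnesium fire-starter is Category FS.
With burn rate 6.2 mm/s (> 2 mm/s), the sparkler sticks fall in Category FS.
Category FS net quantity: (three 9.56 kg packs = 28.68 kg) + (three 10.56 kg packs = 31.68 kg) + (two 14.33 kg packs = 28.66 kg) = 89.02 kg.
89.02 kg ≤ 100 kg (passenger aircraft limit, Category FS) — within limit.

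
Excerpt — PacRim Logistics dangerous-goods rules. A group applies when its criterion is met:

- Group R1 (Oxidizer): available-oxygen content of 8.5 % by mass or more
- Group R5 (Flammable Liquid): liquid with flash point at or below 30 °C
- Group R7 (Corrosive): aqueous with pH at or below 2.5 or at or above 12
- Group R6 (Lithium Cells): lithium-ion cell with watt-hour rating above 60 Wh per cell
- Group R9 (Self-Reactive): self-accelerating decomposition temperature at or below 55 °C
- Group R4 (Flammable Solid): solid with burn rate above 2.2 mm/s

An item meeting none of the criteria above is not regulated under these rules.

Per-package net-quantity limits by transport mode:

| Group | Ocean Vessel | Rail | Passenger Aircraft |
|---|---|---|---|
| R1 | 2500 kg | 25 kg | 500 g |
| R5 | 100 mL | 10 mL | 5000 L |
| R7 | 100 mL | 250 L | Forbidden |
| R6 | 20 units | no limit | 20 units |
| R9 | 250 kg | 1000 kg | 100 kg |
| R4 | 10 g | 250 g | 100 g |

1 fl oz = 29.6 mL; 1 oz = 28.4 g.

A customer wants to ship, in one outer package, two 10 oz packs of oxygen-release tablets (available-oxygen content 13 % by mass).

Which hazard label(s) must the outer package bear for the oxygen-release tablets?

Group R1

Available-oxygen content 13 % by mass meets the Group R1 criterion (Oxidizer), so the oxygen-release tablets are Group R1.
Only the Group R1 label is required.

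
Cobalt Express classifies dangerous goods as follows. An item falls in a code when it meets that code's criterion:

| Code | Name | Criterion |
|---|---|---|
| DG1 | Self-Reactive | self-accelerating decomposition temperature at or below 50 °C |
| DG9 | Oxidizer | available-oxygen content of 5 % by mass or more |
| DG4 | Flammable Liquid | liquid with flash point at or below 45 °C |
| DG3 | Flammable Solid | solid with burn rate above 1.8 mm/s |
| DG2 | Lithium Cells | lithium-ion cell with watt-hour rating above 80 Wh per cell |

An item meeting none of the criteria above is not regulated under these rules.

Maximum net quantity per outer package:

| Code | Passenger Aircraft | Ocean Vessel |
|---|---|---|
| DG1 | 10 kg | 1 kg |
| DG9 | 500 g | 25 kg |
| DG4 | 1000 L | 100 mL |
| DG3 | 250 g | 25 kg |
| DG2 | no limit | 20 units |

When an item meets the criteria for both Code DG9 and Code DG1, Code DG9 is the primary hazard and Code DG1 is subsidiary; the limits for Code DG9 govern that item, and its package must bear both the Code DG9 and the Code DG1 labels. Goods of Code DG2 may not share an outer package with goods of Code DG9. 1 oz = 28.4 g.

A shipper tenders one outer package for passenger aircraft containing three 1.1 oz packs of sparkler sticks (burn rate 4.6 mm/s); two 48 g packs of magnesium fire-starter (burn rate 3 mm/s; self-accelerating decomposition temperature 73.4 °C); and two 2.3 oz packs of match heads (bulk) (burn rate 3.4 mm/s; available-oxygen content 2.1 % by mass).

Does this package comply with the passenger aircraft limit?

No

With burn rate 4.6 mm/s (> 1.8 mm/s), the sparkler sticks fall in Code DG3.
Burn rate 3 mm/s meets the Code DG3 criterion (Flammable Solid), so the magnesium fire-starter is Code DG3.
The match heads (bulk) have burn rate 3.4 mm/s, which is > 1.8 mm/s, so they are Code DG3 (Flammable Solid).
Total Code DG3: (three 1.1 oz packs = 93.72 g) + (two 48 g packs = 96 g) + (two 2.3 oz packs = 130.64 g) = 320.36 g.
320.36 g > 250 g (passenger aircraft limit, Code DG3) — over the limit.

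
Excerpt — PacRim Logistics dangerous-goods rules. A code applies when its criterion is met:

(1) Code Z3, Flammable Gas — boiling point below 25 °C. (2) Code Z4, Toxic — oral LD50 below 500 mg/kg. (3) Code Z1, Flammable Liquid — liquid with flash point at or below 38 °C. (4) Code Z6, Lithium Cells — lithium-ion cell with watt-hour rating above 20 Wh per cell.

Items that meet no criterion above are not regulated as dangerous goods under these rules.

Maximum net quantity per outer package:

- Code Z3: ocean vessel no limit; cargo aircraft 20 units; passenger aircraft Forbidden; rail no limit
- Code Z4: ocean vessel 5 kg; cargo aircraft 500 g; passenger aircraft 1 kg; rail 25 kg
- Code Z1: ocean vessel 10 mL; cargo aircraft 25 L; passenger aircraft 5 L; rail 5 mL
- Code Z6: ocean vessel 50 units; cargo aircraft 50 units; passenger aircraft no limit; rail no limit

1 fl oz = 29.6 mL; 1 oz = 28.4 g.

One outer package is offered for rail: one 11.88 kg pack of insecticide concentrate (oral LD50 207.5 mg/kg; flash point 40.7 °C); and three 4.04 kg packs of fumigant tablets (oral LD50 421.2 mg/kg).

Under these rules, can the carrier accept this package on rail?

Yes

Oral LD50 207.5 mg/kg meets the Code Z4 criterion (Toxic), so the insecticide concentrate is Code Z4.
Fumigant tablets: oral LD50 421.2 mg/kg < 500 mg/kg → Code Z4 (Toxic).
Total Code Z4: 11.88 kg + (three 4.04 kg packs = 12.12 kg) = 24 kg.
24 kg is within the rail limit of 25 kg for Code Z4.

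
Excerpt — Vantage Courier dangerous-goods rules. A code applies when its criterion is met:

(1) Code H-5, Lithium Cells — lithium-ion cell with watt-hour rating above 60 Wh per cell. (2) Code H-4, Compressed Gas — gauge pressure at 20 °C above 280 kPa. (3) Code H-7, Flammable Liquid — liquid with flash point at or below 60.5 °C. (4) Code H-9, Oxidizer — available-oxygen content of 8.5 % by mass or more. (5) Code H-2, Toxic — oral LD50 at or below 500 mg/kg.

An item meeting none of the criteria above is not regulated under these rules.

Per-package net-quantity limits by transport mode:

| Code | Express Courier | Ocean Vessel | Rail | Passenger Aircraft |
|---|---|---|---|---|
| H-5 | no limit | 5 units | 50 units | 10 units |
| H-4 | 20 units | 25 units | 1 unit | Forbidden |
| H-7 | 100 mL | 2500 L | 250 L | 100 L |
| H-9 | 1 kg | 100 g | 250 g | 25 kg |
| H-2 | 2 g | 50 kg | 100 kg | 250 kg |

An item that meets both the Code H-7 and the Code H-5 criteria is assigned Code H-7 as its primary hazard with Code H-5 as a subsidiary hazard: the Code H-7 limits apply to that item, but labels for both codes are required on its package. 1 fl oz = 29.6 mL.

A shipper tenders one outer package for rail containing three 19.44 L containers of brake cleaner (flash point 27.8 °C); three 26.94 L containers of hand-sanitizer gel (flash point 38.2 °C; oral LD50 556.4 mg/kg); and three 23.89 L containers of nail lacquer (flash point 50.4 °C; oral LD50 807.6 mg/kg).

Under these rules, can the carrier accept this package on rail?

The brake cleaner has flash point 27.8 °C, which is ≤ 60.5 °C, so it is Code H-7 (Flammable Liquid).
Flash point 38.2 °C meets the Code H-7 criterion (Flammable Liquid), so the hand-sanitizer gel is Code H-7.
The nail lacquer has flash point 50.4 °C, which is ≤ 60.5 °C, so it is Code H-7 (Flammable Liquid).
Total Code H-7: (three 19.44 L containers = 58.32 L) + (three 26.94 L containers = 80.82 L) + (three 23.89 L containers = 71.67 L) = 210.81 L.
210.81 L ≤ 250 L (rail limit, Code H-7) — within limit.

Yes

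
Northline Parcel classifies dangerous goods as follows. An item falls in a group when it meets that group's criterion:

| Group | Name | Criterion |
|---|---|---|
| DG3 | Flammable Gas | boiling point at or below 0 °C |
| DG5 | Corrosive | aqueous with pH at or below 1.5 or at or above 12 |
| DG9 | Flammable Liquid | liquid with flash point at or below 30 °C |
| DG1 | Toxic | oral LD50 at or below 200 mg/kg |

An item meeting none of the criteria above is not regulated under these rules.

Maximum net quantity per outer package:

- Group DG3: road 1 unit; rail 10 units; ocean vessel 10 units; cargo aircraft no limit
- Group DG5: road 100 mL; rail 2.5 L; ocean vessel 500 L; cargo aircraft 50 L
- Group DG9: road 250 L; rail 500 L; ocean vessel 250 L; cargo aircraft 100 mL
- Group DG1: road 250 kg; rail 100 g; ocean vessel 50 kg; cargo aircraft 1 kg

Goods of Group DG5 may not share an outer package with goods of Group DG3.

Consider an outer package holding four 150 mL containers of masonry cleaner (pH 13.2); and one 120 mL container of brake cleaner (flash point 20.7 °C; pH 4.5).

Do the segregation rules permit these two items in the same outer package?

Yes

pH 13.2 meets the Group DG5 criterion (Corrosive), so the masonry cleaner is Group DG5.
The brake cleaner has flash point 20.7 °C, which is ≤ 30 °C, so it is Group DG9 (Flammable Liquid).
No segregation rule bars Group DG5 with Group DG9.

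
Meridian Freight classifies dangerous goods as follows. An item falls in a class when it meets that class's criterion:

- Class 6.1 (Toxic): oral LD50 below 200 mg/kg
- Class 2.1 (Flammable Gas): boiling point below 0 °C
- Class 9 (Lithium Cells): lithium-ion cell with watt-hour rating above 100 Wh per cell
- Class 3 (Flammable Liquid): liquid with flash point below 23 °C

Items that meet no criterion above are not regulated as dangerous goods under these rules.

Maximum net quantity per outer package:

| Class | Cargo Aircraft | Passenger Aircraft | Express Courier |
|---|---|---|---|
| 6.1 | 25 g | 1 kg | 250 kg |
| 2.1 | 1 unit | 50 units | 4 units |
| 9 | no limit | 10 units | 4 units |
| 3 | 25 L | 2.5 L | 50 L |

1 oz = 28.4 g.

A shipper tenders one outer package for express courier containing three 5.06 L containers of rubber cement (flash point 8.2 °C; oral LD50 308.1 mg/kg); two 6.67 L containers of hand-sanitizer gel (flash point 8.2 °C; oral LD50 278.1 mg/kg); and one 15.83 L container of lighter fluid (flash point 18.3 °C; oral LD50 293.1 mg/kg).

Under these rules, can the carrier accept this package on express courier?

Yes

With flash point 8.2 °C (< 23 °C), the rubber cement falls in Class 3.
Hand-sanitizer gel: flash point 8.2 °C < 23 °C → Class 3 (Flammable Liquid).
Flash point 18.3 °C meets the Class 3 criterion (Flammable Liquid), so the lighter fluid is Class 3.
Total Class 3: (three 5.06 L containers = 15.18 L) + (two 6.67 L containers = 13.34 L) + 15.83 L = 44.35 L.
44.35 L ≤ 50 L (express courier limit, Class 3) — within limit.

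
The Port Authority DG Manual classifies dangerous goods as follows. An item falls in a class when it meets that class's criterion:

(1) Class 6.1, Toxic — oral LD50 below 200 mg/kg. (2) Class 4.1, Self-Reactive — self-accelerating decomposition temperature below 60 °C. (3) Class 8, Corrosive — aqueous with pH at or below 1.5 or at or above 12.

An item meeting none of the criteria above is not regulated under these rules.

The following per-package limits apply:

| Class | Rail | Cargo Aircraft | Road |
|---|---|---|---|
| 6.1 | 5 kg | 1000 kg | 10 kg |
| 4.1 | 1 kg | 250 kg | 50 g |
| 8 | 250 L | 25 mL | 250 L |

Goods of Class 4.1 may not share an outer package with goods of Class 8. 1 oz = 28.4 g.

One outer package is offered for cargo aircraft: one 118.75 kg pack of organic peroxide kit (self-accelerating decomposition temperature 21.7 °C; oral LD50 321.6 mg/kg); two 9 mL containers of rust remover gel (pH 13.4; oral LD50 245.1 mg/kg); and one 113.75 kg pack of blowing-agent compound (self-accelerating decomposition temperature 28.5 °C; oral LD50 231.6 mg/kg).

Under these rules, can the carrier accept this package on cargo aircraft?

No

With self-accelerating decomposition temperature 21.7 °C (< 60 °C), the organic peroxide kit falls in Class 4.1.
pH 13.4 meets the Class 8 criterion (Corrosive), so the rust remover gel is Class 8.
Blowing-agent compound: self-accelerating decomposition temperature 28.5 °C < 60 °C → Class 4.1 (Self-Reactive).
Total Class 4.1: 118.75 kg + 113.75 kg = 232.5 kg.
232.5 kg ≤ 250 kg (cargo aircraft limit, Class 4.1) — within limit.
Class 8 quantity: two 9 mL containers = 18 mL.
18 mL ≤ 25 mL (cargo aircraft limit, Class 8) — within limit.
Class 4.1 and Class 8 may not share an outer package.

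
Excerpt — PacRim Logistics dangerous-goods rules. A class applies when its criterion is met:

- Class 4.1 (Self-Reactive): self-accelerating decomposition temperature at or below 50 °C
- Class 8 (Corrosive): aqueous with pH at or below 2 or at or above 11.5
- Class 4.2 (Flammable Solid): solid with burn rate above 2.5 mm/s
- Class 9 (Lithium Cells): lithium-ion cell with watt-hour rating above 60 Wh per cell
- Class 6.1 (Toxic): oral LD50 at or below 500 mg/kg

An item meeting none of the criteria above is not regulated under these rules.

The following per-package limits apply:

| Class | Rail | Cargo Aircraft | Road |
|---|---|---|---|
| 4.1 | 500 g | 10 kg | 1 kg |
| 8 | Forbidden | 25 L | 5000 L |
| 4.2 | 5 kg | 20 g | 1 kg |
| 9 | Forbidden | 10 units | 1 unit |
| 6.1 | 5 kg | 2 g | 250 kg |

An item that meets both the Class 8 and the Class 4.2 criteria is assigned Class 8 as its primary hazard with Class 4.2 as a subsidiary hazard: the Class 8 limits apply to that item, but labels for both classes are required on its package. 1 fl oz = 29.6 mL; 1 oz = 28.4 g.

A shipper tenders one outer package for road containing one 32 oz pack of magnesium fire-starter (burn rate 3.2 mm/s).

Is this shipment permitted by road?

The magnesium fire-starter has burn rate 3.2 mm/s, which is > 2.5 mm/s, so it is Class 4.2 (Flammable Solid).
Class 4.2 quantity: one 32 oz pack = 908.8 g.
908.8 g is within the road limit of 1 kg for Class 4.2.

Yes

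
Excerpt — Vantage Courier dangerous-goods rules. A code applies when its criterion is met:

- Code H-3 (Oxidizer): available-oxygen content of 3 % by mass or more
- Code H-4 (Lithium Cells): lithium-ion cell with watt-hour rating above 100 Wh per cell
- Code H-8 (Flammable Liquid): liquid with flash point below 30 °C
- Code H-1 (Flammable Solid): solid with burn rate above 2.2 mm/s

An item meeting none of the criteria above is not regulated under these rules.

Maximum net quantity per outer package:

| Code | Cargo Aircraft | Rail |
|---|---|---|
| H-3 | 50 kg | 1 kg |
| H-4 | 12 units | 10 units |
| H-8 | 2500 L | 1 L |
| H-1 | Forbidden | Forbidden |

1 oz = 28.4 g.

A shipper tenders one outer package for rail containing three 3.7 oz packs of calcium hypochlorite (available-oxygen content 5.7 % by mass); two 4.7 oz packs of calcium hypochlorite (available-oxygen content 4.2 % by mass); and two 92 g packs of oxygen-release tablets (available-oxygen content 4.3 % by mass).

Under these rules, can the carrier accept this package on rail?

With available-oxygen content 5.7 % by mass (≥ 3 % by mass), the calcium hypochlorite falls in Code H-3.
The calcium hypochlorite has available-oxygen content 4.2 % by mass, which is ≥ 3 % by mass, so it is Code H-3 (Oxidizer).
Available-oxygen content 4.3 % by mass meets the Code H-3 criterion (Oxidizer), so the oxygen-release tablets are Code H-3.
Code H-3 net quantity: (three 3.7 oz packs = 315.24 g) + (two 4.7 oz packs = 266.96 g) + (two 92 g packs = 184 g) = 766.2 g.
766.2 g is within the rail limit of 1 kg for Code H-3.

Yes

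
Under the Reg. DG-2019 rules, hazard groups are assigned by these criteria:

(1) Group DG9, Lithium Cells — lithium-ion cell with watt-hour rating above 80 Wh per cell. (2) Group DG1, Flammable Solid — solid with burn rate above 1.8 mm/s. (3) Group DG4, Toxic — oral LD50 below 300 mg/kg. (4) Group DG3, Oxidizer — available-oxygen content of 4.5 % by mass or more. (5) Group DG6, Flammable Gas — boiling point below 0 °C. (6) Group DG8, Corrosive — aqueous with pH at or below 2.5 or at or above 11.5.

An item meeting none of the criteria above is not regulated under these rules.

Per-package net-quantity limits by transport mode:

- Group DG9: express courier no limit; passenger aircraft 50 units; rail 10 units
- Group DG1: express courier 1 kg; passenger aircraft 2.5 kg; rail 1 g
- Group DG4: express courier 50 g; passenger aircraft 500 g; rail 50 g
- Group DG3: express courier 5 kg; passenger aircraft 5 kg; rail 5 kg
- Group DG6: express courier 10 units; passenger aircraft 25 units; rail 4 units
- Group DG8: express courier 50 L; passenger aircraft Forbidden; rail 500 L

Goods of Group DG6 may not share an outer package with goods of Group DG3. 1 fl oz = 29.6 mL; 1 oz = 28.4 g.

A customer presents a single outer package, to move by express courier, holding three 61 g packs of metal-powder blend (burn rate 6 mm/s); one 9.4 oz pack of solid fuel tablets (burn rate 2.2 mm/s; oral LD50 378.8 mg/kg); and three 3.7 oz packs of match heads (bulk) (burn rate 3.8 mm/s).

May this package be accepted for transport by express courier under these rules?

With burn rate 6 mm/s (> 1.8 mm/s), the metal-powder blend falls in Group DG1.
Solid fuel tablets: burn rate 2.2 mm/s > 1.8 mm/s → Group DG1 (Flammable Solid).
Match heads (bulk): burn rate 3.8 mm/s > 1.8 mm/s → Group DG1 (Flammable Solid).
Group DG1 net quantity: (three 61 g packs = 183 g) + (one 9.4 oz pack = 266.96 g) + (three 3.7 oz packs = 315.24 g) = 765.2 g.
765.2 g ≤ 1 kg (express courier limit, Group DG1) — within limit.

Yes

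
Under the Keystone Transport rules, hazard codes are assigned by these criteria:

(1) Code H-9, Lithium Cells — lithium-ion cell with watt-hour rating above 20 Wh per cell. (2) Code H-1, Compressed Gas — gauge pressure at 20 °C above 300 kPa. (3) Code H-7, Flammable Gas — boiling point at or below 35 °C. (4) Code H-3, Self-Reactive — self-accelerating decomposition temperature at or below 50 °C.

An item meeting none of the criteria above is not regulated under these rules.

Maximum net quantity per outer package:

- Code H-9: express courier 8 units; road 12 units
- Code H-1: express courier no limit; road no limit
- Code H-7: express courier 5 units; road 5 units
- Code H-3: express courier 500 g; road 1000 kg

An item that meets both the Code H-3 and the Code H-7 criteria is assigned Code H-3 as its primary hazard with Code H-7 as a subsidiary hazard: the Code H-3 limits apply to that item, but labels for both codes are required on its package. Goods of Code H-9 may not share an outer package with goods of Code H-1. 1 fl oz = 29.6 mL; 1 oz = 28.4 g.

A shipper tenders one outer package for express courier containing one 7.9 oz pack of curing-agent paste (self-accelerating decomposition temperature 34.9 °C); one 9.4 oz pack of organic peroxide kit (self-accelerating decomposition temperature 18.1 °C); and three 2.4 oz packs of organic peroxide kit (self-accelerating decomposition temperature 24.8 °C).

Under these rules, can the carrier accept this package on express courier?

The curing-agent paste has self-accelerating decomposition temperature 34.9 °C, which is ≤ 50 °C, so it is Code H-3 (Self-Reactive).
With self-accelerating decomposition temperature 18.1 °C (≤ 50 °C), the organic peroxide kit falls in Code H-3.
Self-accelerating decomposition temperature 24.8 °C meets the Code H-3 criterion (Self-Reactive), so the organic peroxide kit is Code H-3.
Code H-3 net quantity: (one 7.9 oz pack = 224.36 g) + (one 9.4 oz pack = 266.96 g) + (three 2.4 oz packs = 204.48 g) = 695.8 g.
695.8 g exceeds the express courier limit of 500 g for Code H-3.

No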